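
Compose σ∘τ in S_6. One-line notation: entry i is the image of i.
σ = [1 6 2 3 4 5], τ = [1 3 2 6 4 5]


σ∘τ: apply τ first, then σ
1 →τ 1 →σ 1
2 →τ 3 →σ 2
3 →τ 2 →σ 6
4 →τ 6 →σ 5
5 →τ 4 →σ 3
6 →τ 5 →σ 4

σ∘τ = [1 2 6 5 3 4]


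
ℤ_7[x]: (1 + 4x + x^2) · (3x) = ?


Expand and collect like terms; reduce coefficients mod 7:
x^0: 1·0 = 0 ≡ 0 (mod 7)
x^1: 1·3 + 4·0 = 3 ≡ 3 (mod 7)
x^2: 4·3 + 1·0 = 12 ≡ 5 (mod 7)
x^3: 1·3 = 3 ≡ 3 (mod 7)
Result: 3x + 5x^2 + 3x^3

f · g = 3x + 5x^2 + 3x^3


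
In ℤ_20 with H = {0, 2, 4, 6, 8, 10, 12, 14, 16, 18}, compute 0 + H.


0 + H = {0 + h (mod 20) : h ∈ H}
0+0=0, 0+2=2, 0+4=4, 0+6=6, 0+8=8, 0+10=10, 0+12=12, 0+14=14, 0+16=16, 0+18=18

0 + H = {0, 2, 4, 6, 8, 10, 12, 14, 16, 18}


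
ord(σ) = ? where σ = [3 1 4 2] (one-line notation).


Cycle decomposition: (1 3 4 2)
Cycle lengths: 4
Order = lcm(4) = 4

ord(σ) = 4


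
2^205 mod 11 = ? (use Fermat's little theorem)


Fermat's little theorem: if p is prime and gcd(a,p)=1, then a^(p-1) ≡ 1 (mod p)
p = 11 is prime, gcd(2,11) = 1
Reduce exponent: 205 mod 10 = 5
So 2^205 ≡ 2^5 (mod 11)
2^5 mod 11 = 10

2^205 ≡ 10 (mod 11)


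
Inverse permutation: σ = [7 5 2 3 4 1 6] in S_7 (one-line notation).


To find σ⁻¹, swap domain and range:
σ(1) = 7 → σ⁻¹(7) = 1
σ(2) = 5 → σ⁻¹(5) = 2
σ(3) = 2 → σ⁻¹(2) = 3
σ(4) = 3 → σ⁻¹(3) = 4
σ(5) = 4 → σ⁻¹(4) = 5
σ(6) = 1 → σ⁻¹(1) = 6
σ(7) = 6 → σ⁻¹(6) = 7

σ⁻¹ = [6 3 4 5 2 7 1]


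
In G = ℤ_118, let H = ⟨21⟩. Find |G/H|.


|⟨21⟩| = n / gcd(21, 118) = 118 / 1 = 118
H is normal (ℤ_118 is abelian).
|G/H| = |G| / |H| = 118 / 118 = 1

|G/H| = 1


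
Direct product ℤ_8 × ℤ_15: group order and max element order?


|ℤ_8 × ℤ_15| = 8 × 15 = 120
Max element order = lcm(8,15) = 120
Cyclic? Yes (gcd=1)

|ℤ_8×ℤ_15| = 120, max element order = 120


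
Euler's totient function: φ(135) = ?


Factor n: 135 = 3^3 × 5
φ(n) = n · ∏(1 - 1/p) over distinct primes p | n
φ(135) = 135 · (1 - 1/3) · (1 - 1/5) = 72

φ(135) = 72


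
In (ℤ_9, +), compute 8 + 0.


Operation: addition mod 9
8 + 0 = (a + b) mod 9 with a = 8, b = 0

8 + 0 = 8


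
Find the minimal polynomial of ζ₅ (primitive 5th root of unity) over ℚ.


ζ₅ is a root of Φ₅(x) = x⁴ + x³ + x² + x + 1, irreducible over ℚ

Minimal polynomial: x⁴ + x³ + x² + x + 1


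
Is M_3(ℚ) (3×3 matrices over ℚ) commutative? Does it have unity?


Matrix multiplication is non-commutative for n ≥ 2; the identity matrix I is the unity; singular matrices give zero divisors, so not an integral domain
Commutative: No
Integral domain: No
Has unity: Yes

M_3(ℚ) (3×3 matrices over ℚ): Commutative=No, Unity=Yes


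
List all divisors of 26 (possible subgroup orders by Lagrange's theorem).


Lagrange's theorem: |H| divides |G|
|G| = 26
Divisors of 26: 1, 2, 13, 26

Possible subgroup orders: {1, 2, 13, 26}


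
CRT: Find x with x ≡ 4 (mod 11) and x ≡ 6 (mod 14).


m₁ = 11, m₂ = 14, gcd = 1, so CRT applies. M = m₁·m₂ = 154
Let M₁ = M/m₁ = 14, M₂ = M/m₂ = 11
Find y₁ ≡ M₁⁻¹ (mod m₁): 14⁻¹ ≡ 4 (mod 11)
Find y₂ ≡ M₂⁻¹ (mod m₂): 11⁻¹ ≡ 9 (mod 14)
x = a₁·M₁·y₁ + a₂·M₂·y₂ = 4·14·4 + 6·11·9 = 818
Reduce mod 154: x ≡ 48
Check: 48 mod 11 = 4 ✓, 48 mod 14 = 6 ✓

x ≡ 48 (mod 154)


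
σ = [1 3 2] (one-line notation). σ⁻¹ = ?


To find σ⁻¹, swap domain and range:
σ(1) = 1 → σ⁻¹(1) = 1
σ(2) = 3 → σ⁻¹(3) = 2
σ(3) = 2 → σ⁻¹(2) = 3

σ⁻¹ = [1 3 2]


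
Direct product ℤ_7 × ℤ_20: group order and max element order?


|ℤ_7 × ℤ_20| = 7 × 20 = 140
Max element order = lcm(7,20) = 140
Cyclic? Yes (gcd=1)

|ℤ_7×ℤ_20| = 140, max element order = 140


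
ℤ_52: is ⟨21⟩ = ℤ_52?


g generates ℤ_n iff gcd(g, n) = 1
gcd(21, 52) = 1
Since gcd = 1, 21 is a generator.

Yes, 21 generates ℤ_52


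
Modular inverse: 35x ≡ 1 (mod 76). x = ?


Use the extended Euclidean algorithm to write 1 = 35·s + 76·t; then s mod 76 is the inverse.
Euclidean algorithm:
  35 = 0·76 + 35
  76 = 2·35 + 6
  35 = 5·6 + 5
  6 = 1·5 + 1
  5 = 5·1 + 0
gcd(35,76) = 1
Back-substitution gives: 35·(-13) + 76·(6) = 1
So 35⁻¹ ≡ -13 ≡ 63 (mod 76)
Check: 35 × 63 = 2205 ≡ 1 (mod 76) ✓

35⁻¹ ≡ 63 (mod 76)


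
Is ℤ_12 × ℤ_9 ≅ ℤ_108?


Comparing ℤ_12 × ℤ_9 and ℤ_108:
gcd(12,9) = 3 ≠ 1. Max element order in ℤ_12×ℤ_9 is lcm(12,9) = 36 < 108, so it has no element of order 108

No, ℤ_12 × ℤ_9 ≇ ℤ_108


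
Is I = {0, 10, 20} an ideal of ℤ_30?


Check ideal conditions for I = {0, 10, 20} in ℤ_30:
(1) I is an additive subgroup? Yes
(2) For r ∈ ℤ_30 and a ∈ I: r·a ∈ I? Yes

Yes, I is an ideal of ℤ_30


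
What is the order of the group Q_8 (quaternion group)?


Q_8 = {±1, ±i, ±j, ±k}
|Q_8| = 8

|Q_8 (quaternion group)| = 8


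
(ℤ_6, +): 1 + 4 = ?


Operation: addition mod 6
1 + 4 = (a + b) mod 6 with a = 1, b = 4

1 + 4 = 5


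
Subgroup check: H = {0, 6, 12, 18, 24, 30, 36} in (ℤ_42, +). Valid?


Subgroup test for H = {0, 6, 12, 18, 24, 30, 36} in (ℤ_42, +):
(1) 0 ∈ H? Yes
(2) Closure: for all a,b ∈ H, (a+b) mod 42 ∈ H? Yes
(3) Inverses: for all a ∈ H, -a mod 42 ∈ H? Yes

Yes, H is a subgroup of ℤ_42


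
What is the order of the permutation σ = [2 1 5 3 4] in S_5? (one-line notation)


Cycle decomposition: (1 2) (3 5 4)
Cycle lengths: 2, 3
Order = lcm(2, 3) = 6

ord(σ) = 6


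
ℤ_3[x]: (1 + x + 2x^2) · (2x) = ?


Expand and collect like terms; reduce coefficients mod 3:
x^0: 1·0 = 0 ≡ 0 (mod 3)
x^1: 1·2 + 1·0 = 2 ≡ 2 (mod 3)
x^2: 1·2 + 2·0 = 2 ≡ 2 (mod 3)
x^3: 2·2 = 4 ≡ 1 (mod 3)
Result: 2x + 2x^2 + x^3

f · g = 2x + 2x^2 + x^3


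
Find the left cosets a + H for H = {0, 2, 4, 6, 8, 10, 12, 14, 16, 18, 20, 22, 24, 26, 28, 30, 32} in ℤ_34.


H = {0, 2, 4, 6, 8, 10, 12, 14, 16, 18, 20, 22, 24, 26, 28, 30, 32}, |H| = 17
Number of cosets = |G|/|H| = 34/17 = 2
0 + H = {0, 2, 4, 6, 8, 10, 12, 14, 16, 18, 20, 22, 24, 26, 28, 30, 32}
1 + H = {1, 3, 5, 7, 9, 11, 13, 15, 17, 19, 21, 23, 25, 27, 29, 31, 33}

Cosets: 0+H={0,2,4,6,8,10,12,14,16,18,20,22,24,26,28,30,32}; 1+H={1,3,5,7,9,11,13,15,17,19,21,23,25,27,29,31,33}


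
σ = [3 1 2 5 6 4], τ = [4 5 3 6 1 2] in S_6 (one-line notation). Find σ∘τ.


σ∘τ: apply τ first, then σ
1 →τ 4 →σ 5
2 →τ 5 →σ 6
3 →τ 3 →σ 2
4 →τ 6 →σ 4
5 →τ 1 →σ 3
6 →τ 2 →σ 1

σ∘τ = [5 6 2 4 3 1]


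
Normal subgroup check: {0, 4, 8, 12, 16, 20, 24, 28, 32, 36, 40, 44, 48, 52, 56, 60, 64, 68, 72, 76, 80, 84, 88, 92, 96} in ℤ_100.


H = {0, 4, 8, 12, 16, 20, 24, 28, 32, 36, 40, 44, 48, 52, 56, 60, 64, 68, 72, 76, 80, 84, 88, 92, 96} in ℤ_100
ℤ_100 is abelian; every subgroup of an abelian group is normal

Yes, normal subgroup


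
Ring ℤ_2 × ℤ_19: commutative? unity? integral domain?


Direct product ring; commutative with unity (1,1); but (1,0)·(0,1) = (0,0) gives zero divisors, so not an integral domain
Commutative: Yes
Integral domain: No
Has unity: Yes

ℤ_2 × ℤ_19: Commutative=Yes, Unity=Yes


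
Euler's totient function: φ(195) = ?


Factor n: 195 = 3 × 5 × 13
φ(n) = n · ∏(1 - 1/p) over distinct primes p | n
φ(195) = 195 · (1 - 1/3) · (1 - 1/5) · (1 - 1/13) = 96

φ(195) = 96


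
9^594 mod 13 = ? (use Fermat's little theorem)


Fermat's little theorem: if p is prime and gcd(a,p)=1, then a^(p-1) ≡ 1 (mod p)
p = 13 is prime, gcd(9,13) = 1
Reduce exponent: 594 mod 12 = 6
So 9^594 ≡ 9^6 (mod 13)
9^6 mod 13 = 1

9^594 ≡ 1 (mod 13)


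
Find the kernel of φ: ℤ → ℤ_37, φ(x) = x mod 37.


Kernel = preimage of identity
ker(φ) = {x ∈ ℤ : x ≡ 0 (mod 37)} = 37ℤ = {0, ±37, ±74, ...}

ker(φ) = 37ℤ


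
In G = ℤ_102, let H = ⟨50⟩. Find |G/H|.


|⟨50⟩| = n / gcd(50, 102) = 102 / 2 = 51
H is normal (ℤ_102 is abelian).
|G/H| = |G| / |H| = 102 / 51 = 2

|G/H| = 2


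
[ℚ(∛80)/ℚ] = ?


∛80 has minimal polynomial x³ - 80 (irreducible over ℚ since 80 is not a perfect cube)

[ℚ(∛80)/ℚ] = 3


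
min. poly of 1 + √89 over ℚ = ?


Let α = 1 + √89. Then α - 1 = √89, so (α - 1)² = 89, giving α² - 2α - 88 = 0. Degree 2 and α ∉ ℚ, so this is the minimal polynomial.

Minimal polynomial: x² - 2x - 88


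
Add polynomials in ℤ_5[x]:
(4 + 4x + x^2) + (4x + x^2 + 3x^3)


Add coefficients mod 5:
x^0: 4 + 0 = 4 (mod 5)
x^1: 4 + 4 = 3 (mod 5)
x^2: 1 + 1 = 2 (mod 5)
x^3: 0 + 3 = 3 (mod 5)
Result: 4 + 3x + 2x^2 + 3x^3

f + g = 4 + 3x + 2x^2 + 3x^3


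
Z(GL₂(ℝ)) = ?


Z(G) = {g ∈ G | gx = xg for all x ∈ G}
Only scalar multiples of the identity commute with all invertible matrices

Z(GL₂(ℝ)) = {aI : a ∈ ℝ, a ≠ 0}


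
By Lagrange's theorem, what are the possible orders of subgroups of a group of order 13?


Lagrange's theorem: |H| divides |G|
|G| = 13
Divisors of 13: 1, 13

Possible subgroup orders: {1, 13}


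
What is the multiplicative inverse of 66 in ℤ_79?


Use the extended Euclidean algorithm to write 1 = 66·s + 79·t; then s mod 79 is the inverse.
Euclidean algorithm:
  66 = 0·79 + 66
  79 = 1·66 + 13
  66 = 5·13 + 1
  13 = 13·1 + 0
gcd(66,79) = 1
Back-substitution gives: 66·(6) + 79·(-5) = 1
So 66⁻¹ ≡ 6 ≡ 6 (mod 79)
Check: 66 × 6 = 396 ≡ 1 (mod 79) ✓

66⁻¹ ≡ 6 (mod 79)


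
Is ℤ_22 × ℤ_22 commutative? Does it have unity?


Direct product ring; commutative with unity (1,1); but (1,0)·(0,1) = (0,0) gives zero divisors, so not an integral domain
Commutative: Yes
Integral domain: No
Has unity: Yes

ℤ_22 × ℤ_22: Commutative=Yes, Unity=Yes


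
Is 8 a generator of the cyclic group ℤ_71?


g generates ℤ_n iff gcd(g, n) = 1
gcd(8, 71) = 1
Since gcd = 1, 8 is a generator.

Yes, 8 generates ℤ_71


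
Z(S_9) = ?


Z(G) = {g ∈ G | gx = xg for all x ∈ G}
S_n is non-abelian for n ≥ 3; Z(S_9) is trivial

Z(S_9) = {e}


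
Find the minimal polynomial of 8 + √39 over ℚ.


Let α = 8 + √39. Then α - 8 = √39, so (α - 8)² = 39, giving α² - 16α + 25 = 0. Degree 2 and α ∉ ℚ, so this is the minimal polynomial.

Minimal polynomial: x² - 16x + 25


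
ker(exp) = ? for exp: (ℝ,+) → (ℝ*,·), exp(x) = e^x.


Kernel = preimage of identity
ker(exp) = {x ∈ ℝ | e^x = 1} = {0}

ker(exp) = {0}


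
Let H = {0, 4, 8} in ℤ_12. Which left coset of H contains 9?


9 + H = {9 + h (mod 12) : h ∈ H}
9+0=9, 9+4=1, 9+8=5
9 + H = {1, 5, 9} = 1 + H

9 + H = {1, 5, 9}


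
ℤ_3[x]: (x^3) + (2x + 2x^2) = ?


Add coefficients mod 3:
x^0: 0 + 0 = 0 (mod 3)
x^1: 0 + 2 = 2 (mod 3)
x^2: 0 + 2 = 2 (mod 3)
x^3: 1 + 0 = 1 (mod 3)
Result: 2x + 2x^2 + x^3

f + g = 2x + 2x^2 + x^3


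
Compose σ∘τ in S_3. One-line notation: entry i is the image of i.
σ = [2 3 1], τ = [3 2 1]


σ∘τ: apply τ first, then σ
1 →τ 3 →σ 1
2 →τ 2 →σ 3
3 →τ 1 →σ 2

σ∘τ = [1 3 2]


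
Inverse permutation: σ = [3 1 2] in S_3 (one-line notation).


To find σ⁻¹, swap domain and range:
σ(1) = 3 → σ⁻¹(3) = 1
σ(2) = 1 → σ⁻¹(1) = 2
σ(3) = 2 → σ⁻¹(2) = 3

σ⁻¹ = [2 3 1]


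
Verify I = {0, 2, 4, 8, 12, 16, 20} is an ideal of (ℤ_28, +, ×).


Check ideal conditions for I = {0, 2, 4, 8, 12, 16, 20} in ℤ_28:
(1) I is an additive subgroup? No
(2) For r ∈ ℤ_28 and a ∈ I: r·a ∈ I? No  [counterexample: r=2, a=12, r·a mod 28 = 24 ∉ I]

No, I is not an ideal of ℤ_28


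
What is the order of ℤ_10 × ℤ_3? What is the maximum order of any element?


|ℤ_10 × ℤ_3| = 10 × 3 = 30
Max element order = lcm(10,3) = 30
Cyclic? Yes (gcd=1)

|ℤ_10×ℤ_3| = 30, max element order = 30


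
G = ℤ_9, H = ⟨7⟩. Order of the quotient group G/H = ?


|⟨7⟩| = n / gcd(7, 9) = 9 / 1 = 9
H is normal (ℤ_9 is abelian).
|G/H| = |G| / |H| = 9 / 9 = 1

|G/H| = 1


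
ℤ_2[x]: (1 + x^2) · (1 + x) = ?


Expand and collect like terms; reduce coefficients mod 2:
x^0: 1·1 = 1 ≡ 1 (mod 2)
x^1: 1·1 + 0·1 = 1 ≡ 1 (mod 2)
x^2: 0·1 + 1·1 = 1 ≡ 1 (mod 2)
x^3: 1·1 = 1 ≡ 1 (mod 2)
Result: 1 + x + x^2 + x^3

f · g = 1 + x + x^2 + x^3


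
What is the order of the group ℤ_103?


ℤ_n has n elements.

|ℤ_103| = 103


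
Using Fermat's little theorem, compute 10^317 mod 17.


Fermat's little theorem: if p is prime and gcd(a,p)=1, then a^(p-1) ≡ 1 (mod p)
p = 17 is prime, gcd(10,17) = 1
Reduce exponent: 317 mod 16 = 13
So 10^317 ≡ 10^13 (mod 17)
10^13 mod 17 = 11

10^317 ≡ 11 (mod 17)


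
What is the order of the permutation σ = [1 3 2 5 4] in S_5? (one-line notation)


Cycle decomposition: (2 3) (4 5)
Cycle lengths: 2, 2
Order = lcm(2, 2) = 2

ord(σ) = 2


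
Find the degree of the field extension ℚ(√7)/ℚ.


√7 has minimal polynomial x² - 7 (irreducible over ℚ since 7 is squarefree)

[ℚ(√7)/ℚ] = 2


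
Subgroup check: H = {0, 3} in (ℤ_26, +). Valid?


Subgroup test for H = {0, 3} in (ℤ_26, +):
(1) 0 ∈ H? Yes
(2) Closure: for all a,b ∈ H, (a+b) mod 26 ∈ H? No  [counterexample: 3 + 3 = 6 ∉ H]
(3) Inverses: for all a ∈ H, -a mod 26 ∈ H? No

No, H is not a subgroup of ℤ_26


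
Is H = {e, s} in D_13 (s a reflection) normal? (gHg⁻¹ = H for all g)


H = {e, s} in D_13 (s a reflection)
r·s·r⁻¹ = sr⁻² ≠ s for n ≥ 3, so {e, s} is not closed under conjugation

No, not a normal subgroup


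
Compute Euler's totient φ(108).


Factor n: 108 = 2^2 × 3^3
φ(n) = n · ∏(1 - 1/p) over distinct primes p | n
φ(108) = 108 · (1 - 1/2) · (1 - 1/3) = 36

φ(108) = 36


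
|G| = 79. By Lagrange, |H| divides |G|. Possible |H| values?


Lagrange's theorem: |H| divides |G|
|G| = 79
Divisors of 79: 1, 79

Possible subgroup orders: {1, 79}


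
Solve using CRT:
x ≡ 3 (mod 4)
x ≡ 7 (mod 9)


m₁ = 4, m₂ = 9, gcd = 1, so CRT applies. M = m₁·m₂ = 36
Let M₁ = M/m₁ = 9, M₂ = M/m₂ = 4
Find y₁ ≡ M₁⁻¹ (mod m₁): 9⁻¹ ≡ 1 (mod 4)
Find y₂ ≡ M₂⁻¹ (mod m₂): 4⁻¹ ≡ 7 (mod 9)
x = a₁·M₁·y₁ + a₂·M₂·y₂ = 3·9·1 + 7·4·7 = 223
Reduce mod 36: x ≡ 7
Check: 7 mod 4 = 3 ✓, 7 mod 9 = 7 ✓

x ≡ 7 (mod 36)


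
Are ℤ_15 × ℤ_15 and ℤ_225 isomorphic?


Comparing ℤ_15 × ℤ_15 and ℤ_225:
gcd(15,15) = 15 ≠ 1. Max element order in ℤ_15×ℤ_15 is lcm(15,15) = 15 < 225, so it has no element of order 225

No, ℤ_15 × ℤ_15 ≇ ℤ_225


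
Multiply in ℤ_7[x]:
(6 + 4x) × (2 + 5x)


Expand and collect like terms; reduce coefficients mod 7:
x^0: 6·2 = 12 ≡ 5 (mod 7)
x^1: 6·5 + 4·2 = 38 ≡ 3 (mod 7)
x^2: 4·5 = 20 ≡ 6 (mod 7)
Result: 5 + 3x + 6x^2

f · g = 5 + 3x + 6x^2


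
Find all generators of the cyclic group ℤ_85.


g generates ℤ_n iff gcd(g,n) = 1
Prime factors of 85: 5, 17
Generators are g ∈ {1,...,84} not divisible by any of these primes.
Generators: {1, 2, 3, 4, 6, 7, 8, 9, 11, 12, 13, 14, 16, 18, 19, 21, 22, 23, 24, 26, 27, 28, 29, 31, 32, 33, 36, 37, 38, 39, 41, 42, 43, 44, 46, 47, 48, 49, 52, 53, 54, 56, 57, 58, 59, 61, 62, 63, 64, 66, 67, 69, 71, 72, 73, 74, 76, 77, 78, 79, 81, 82, 83, 84}
Number of generators = φ(85) = 64

Generators of ℤ_85 = {1, 2, 3, 4, 6, 7, 8, 9, 11, 12, 13, 14, 16, 18, 19, 21, 22, 23, 24, 26, 27, 28, 29, 31, 32, 33, 36, 37, 38, 39, 41, 42, 43, 44, 46, 47, 48, 49, 52, 53, 54, 56, 57, 58, 59, 61, 62, 63, 64, 66, 67, 69, 71, 72, 73, 74, 76, 77, 78, 79, 81, 82, 83, 84}


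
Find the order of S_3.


|S_n| = n! (number of permutations of n symbols)
|S_3| = 3! = 6

|S_3| = 6


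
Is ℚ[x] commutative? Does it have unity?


Polynomial ring over ℚ (an integral domain) is a commutative integral domain with unity 1
Commutative: Yes
Integral domain: Yes
Has unity: Yes

ℚ[x]: Commutative=Yes, Unity=Yes


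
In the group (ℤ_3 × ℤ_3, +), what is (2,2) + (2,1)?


Operation: componentwise addition mod (3, 3)
(2,2) + (2,1) = ((a₁+b₁) mod 3, (a₂+b₂) mod 3) with a = (2,2), b = (2,1)

(2,2) + (2,1) = (1,0)


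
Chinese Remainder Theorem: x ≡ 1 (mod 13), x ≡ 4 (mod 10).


m₁ = 13, m₂ = 10, gcd = 1, so CRT applies. M = m₁·m₂ = 130
Let M₁ = M/m₁ = 10, M₂ = M/m₂ = 13
Find y₁ ≡ M₁⁻¹ (mod m₁): 10⁻¹ ≡ 4 (mod 13)
Find y₂ ≡ M₂⁻¹ (mod m₂): 13⁻¹ ≡ 7 (mod 10)
x = a₁·M₁·y₁ + a₂·M₂·y₂ = 1·10·4 + 4·13·7 = 404
Reduce mod 130: x ≡ 14
Check: 14 mod 13 = 1 ✓, 14 mod 10 = 4 ✓

x ≡ 14 (mod 130)


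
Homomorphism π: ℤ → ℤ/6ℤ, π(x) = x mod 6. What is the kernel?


Kernel = preimage of identity
ker(π) = multiples of 6 = 6ℤ

ker(π) = 6ℤ


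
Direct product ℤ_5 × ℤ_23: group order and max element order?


|ℤ_5 × ℤ_23| = 5 × 23 = 115
Max element order = lcm(5,23) = 115
Cyclic? Yes (gcd=1)

|ℤ_5×ℤ_23| = 115, max element order = 115


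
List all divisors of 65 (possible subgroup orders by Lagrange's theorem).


Lagrange's theorem: |H| divides |G|
|G| = 65
Divisors of 65: 1, 5, 13, 65

Possible subgroup orders: {1, 5, 13, 65}


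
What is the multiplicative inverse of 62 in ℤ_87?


Use the extended Euclidean algorithm to write 1 = 62·s + 87·t; then s mod 87 is the inverse.
Euclidean algorithm:
  62 = 0·87 + 62
  87 = 1·62 + 25
  62 = 2·25 + 12
  25 = 2·12 + 1
  12 = 12·1 + 0
gcd(62,87) = 1
Back-substitution gives: 62·(-7) + 87·(5) = 1
So 62⁻¹ ≡ -7 ≡ 80 (mod 87)
Check: 62 × 80 = 4960 ≡ 1 (mod 87) ✓

62⁻¹ ≡ 80 (mod 87)


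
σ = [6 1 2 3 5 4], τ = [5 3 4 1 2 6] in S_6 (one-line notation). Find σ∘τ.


σ∘τ: apply τ first, then σ
1 →τ 5 →σ 5
2 →τ 3 →σ 2
3 →τ 4 →σ 3
4 →τ 1 →σ 6
5 →τ 2 →σ 1
6 →τ 6 →σ 4

σ∘τ = [5 2 3 6 1 4]


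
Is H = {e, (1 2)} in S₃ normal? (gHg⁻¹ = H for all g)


H = {e, (1 2)} in S₃
(1 3)(1 2)(1 3)⁻¹ = (2 3) ∉ {e, (1 2)}, so it is not normal

No, not a normal subgroup


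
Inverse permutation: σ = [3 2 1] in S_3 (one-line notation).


To find σ⁻¹, swap domain and range:
σ(1) = 3 → σ⁻¹(3) = 1
σ(2) = 2 → σ⁻¹(2) = 2
σ(3) = 1 → σ⁻¹(1) = 3

σ⁻¹ = [3 2 1]


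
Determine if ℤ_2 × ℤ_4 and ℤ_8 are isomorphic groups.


Comparing ℤ_2 × ℤ_4 and ℤ_8:
gcd(2,4) = 2 ≠ 1. Max element order in ℤ_2×ℤ_4 is lcm(2,4) = 4 < 8, so it has no element of order 8

No, ℤ_2 × ℤ_4 ≇ ℤ_8


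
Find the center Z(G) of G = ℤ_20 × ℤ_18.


Z(G) = {g ∈ G | gx = xg for all x ∈ G}
Direct product of abelian groups is abelian, so Z(G) = G

Z(ℤ_20 × ℤ_18) = ℤ_20 × ℤ_18


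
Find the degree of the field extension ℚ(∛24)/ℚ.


∛24 has minimal polynomial x³ - 24 (irreducible over ℚ since 24 is not a perfect cube)

[ℚ(∛24)/ℚ] = 3


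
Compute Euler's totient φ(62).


Factor n: 62 = 2 × 31
φ(n) = n · ∏(1 - 1/p) over distinct primes p | n
φ(62) = 62 · (1 - 1/2) · (1 - 1/31) = 30

φ(62) = 30


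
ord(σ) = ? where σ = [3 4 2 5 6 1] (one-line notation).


Cycle decomposition: (1 3 2 4 5 6)
Cycle lengths: 6
Order = lcm(6) = 6

ord(σ) = 6


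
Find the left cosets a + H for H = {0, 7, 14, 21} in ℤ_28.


H = {0, 7, 14, 21}, |H| = 4
Number of cosets = |G|/|H| = 28/4 = 7
0 + H = {0, 7, 14, 21}
1 + H = {1, 8, 15, 22}
2 + H = {2, 9, 16, 23}
3 + H = {3, 10, 17, 24}
4 + H = {4, 11, 18, 25}
5 + H = {5, 12, 19, 26}
6 + H = {6, 13, 20, 27}

Cosets: 0+H={0,7,14,21}; 1+H={1,8,15,22}; 2+H={2,9,16,23}; 3+H={3,10,17,24}; 4+H={4,11,18,25}; 5+H={5,12,19,26}; 6+H={6,13,20,27}


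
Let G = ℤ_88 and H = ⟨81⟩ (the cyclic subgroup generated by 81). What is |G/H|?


|⟨81⟩| = n / gcd(81, 88) = 88 / 1 = 88
H is normal (ℤ_88 is abelian).
|G/H| = |G| / |H| = 88 / 88 = 1

|G/H| = 1


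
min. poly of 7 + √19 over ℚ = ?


Let α = 7 + √19. Then α - 7 = √19, so (α - 7)² = 19, giving α² - 14α + 30 = 0. Degree 2 and α ∉ ℚ, so this is the minimal polynomial.

Minimal polynomial: x² - 14x + 30


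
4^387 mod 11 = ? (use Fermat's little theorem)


Fermat's little theorem: if p is prime and gcd(a,p)=1, then a^(p-1) ≡ 1 (mod p)
p = 11 is prime, gcd(4,11) = 1
Reduce exponent: 387 mod 10 = 7
So 4^387 ≡ 4^7 (mod 11)
4^7 mod 11 = 5

4^387 ≡ 5 (mod 11)


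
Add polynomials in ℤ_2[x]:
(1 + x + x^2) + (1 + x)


Add coefficients mod 2:
x^0: 1 + 1 = 0 (mod 2)
x^1: 1 + 1 = 0 (mod 2)
x^2: 1 + 0 = 1 (mod 2)
Result: x^2

f + g = x^2


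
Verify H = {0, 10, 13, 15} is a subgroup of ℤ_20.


Subgroup test for H = {0, 10, 13, 15} in (ℤ_20, +):
(1) 0 ∈ H? Yes
(2) Closure: for all a,b ∈ H, (a+b) mod 20 ∈ H? No  [counterexample: 10 + 13 = 3 ∉ H]
(3) Inverses: for all a ∈ H, -a mod 20 ∈ H? No

No, H is not a subgroup of ℤ_20


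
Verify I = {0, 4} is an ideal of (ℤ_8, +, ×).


Check ideal conditions for I = {0, 4} in ℤ_8:
(1) I is an additive subgroup? Yes
(2) For r ∈ ℤ_8 and a ∈ I: r·a ∈ I? Yes

Yes, I is an ideal of ℤ_8


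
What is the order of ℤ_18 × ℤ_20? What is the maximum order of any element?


|ℤ_18 × ℤ_20| = 18 × 20 = 360
Max element order = lcm(18,20) = 180
Cyclic? No (gcd=2)

|ℤ_18×ℤ_20| = 360, max element order = 180


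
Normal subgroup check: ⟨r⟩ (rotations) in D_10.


H = ⟨r⟩ (rotations) in D_10
The rotation subgroup ⟨r⟩ has index 2 in D_10, so it is normal

Yes, normal subgroup


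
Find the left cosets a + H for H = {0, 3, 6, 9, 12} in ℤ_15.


H = {0, 3, 6, 9, 12}, |H| = 5
Number of cosets = |G|/|H| = 15/5 = 3
0 + H = {0, 3, 6, 9, 12}
1 + H = {1, 4, 7, 10, 13}
2 + H = {2, 5, 8, 11, 14}

Cosets: 0+H={0,3,6,9,12}; 1+H={1,4,7,10,13}; 2+H={2,5,8,11,14}


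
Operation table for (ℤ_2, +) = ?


Elements: {0, 1}
Operation: addition mod 2
Entry (a, b) = (a + b) mod 2

Cayley table:
  | 0 | 1
0 | 0 | 1
1 | 1 | 0


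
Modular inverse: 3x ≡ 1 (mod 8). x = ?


Use the extended Euclidean algorithm to write 1 = 3·s + 8·t; then s mod 8 is the inverse.
Euclidean algorithm:
  3 = 0·8 + 3
  8 = 2·3 + 2
  3 = 1·2 + 1
  2 = 2·1 + 0
gcd(3,8) = 1
Back-substitution gives: 3·(3) + 8·(-1) = 1
So 3⁻¹ ≡ 3 ≡ 3 (mod 8)
Check: 3 × 3 = 9 ≡ 1 (mod 8) ✓

3⁻¹ ≡ 3 (mod 8)


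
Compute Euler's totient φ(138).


Factor n: 138 = 2 × 3 × 23
φ(n) = n · ∏(1 - 1/p) over distinct primes p | n
φ(138) = 138 · (1 - 1/2) · (1 - 1/3) · (1 - 1/23) = 44

φ(138) = 44


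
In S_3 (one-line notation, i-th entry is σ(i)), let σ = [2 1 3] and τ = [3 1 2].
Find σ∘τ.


σ∘τ: apply τ first, then σ
1 →τ 3 →σ 3
2 →τ 1 →σ 2
3 →τ 2 →σ 1

σ∘τ = [3 2 1]


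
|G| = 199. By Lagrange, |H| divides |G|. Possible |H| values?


Lagrange's theorem: |H| divides |G|
|G| = 199
Divisors of 199: 1, 199

Possible subgroup orders: {1, 199}


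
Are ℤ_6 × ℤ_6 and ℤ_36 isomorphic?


Comparing ℤ_6 × ℤ_6 and ℤ_36:
gcd(6,6) = 6 ≠ 1. Max element order in ℤ_6×ℤ_6 is lcm(6,6) = 6 < 36, so it has no element of order 36

No, ℤ_6 × ℤ_6 ≇ ℤ_36


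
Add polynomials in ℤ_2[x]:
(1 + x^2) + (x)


Add coefficients mod 2:
x^0: 1 + 0 = 1 (mod 2)
x^1: 0 + 1 = 1 (mod 2)
x^2: 1 + 0 = 1 (mod 2)
Result: 1 + x + x^2

f + g = 1 + x + x^2


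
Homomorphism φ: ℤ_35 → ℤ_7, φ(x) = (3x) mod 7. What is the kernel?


Kernel = preimage of identity
ker(φ) = {x ∈ ℤ_35 : 3x ≡ 0 (mod 7)}. Since 7 | 35, φ is well-defined. The kernel is the cyclic subgroup ⟨7⟩ of ℤ_35 (order 5), i.e. {0, 7, 14, 21, 28}

ker(φ) = {0, 7, 14, 21, 28}


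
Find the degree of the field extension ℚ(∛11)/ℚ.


∛11 has minimal polynomial x³ - 11 (irreducible over ℚ since 11 is not a perfect cube)

[ℚ(∛11)/ℚ] = 3


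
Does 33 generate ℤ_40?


g generates ℤ_n iff gcd(g, n) = 1
gcd(33, 40) = 1
Since gcd = 1, 33 is a generator.

Yes, 33 generates ℤ_40


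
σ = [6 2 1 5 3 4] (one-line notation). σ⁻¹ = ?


To find σ⁻¹, swap domain and range:
σ(1) = 6 → σ⁻¹(6) = 1
σ(2) = 2 → σ⁻¹(2) = 2
σ(3) = 1 → σ⁻¹(1) = 3
σ(4) = 5 → σ⁻¹(5) = 4
σ(5) = 3 → σ⁻¹(3) = 5
σ(6) = 4 → σ⁻¹(4) = 6

σ⁻¹ = [3 2 5 6 4 1]


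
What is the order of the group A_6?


|A_n| = n!/2 (even permutations)
|A_6| = 6!/2 = 720/2 = 360

|A_6| = 360


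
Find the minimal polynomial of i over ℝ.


i satisfies x² + 1 = 0, irreducible over ℝ

Minimal polynomial: x² + 1


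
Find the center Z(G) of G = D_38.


Z(G) = {g ∈ G | gx = xg for all x ∈ G}
For even n, Z(D_n) = {e, r^(n/2)}: the 180° rotation r^19 commutes with every reflection and rotation

Z(D_38) = {e, r^19}


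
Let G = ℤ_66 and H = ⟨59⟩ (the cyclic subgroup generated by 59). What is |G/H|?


|⟨59⟩| = n / gcd(59, 66) = 66 / 1 = 66
H is normal (ℤ_66 is abelian).
|G/H| = |G| / |H| = 66 / 66 = 1

|G/H| = 1


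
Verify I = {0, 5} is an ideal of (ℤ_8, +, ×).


Check ideal conditions for I = {0, 5} in ℤ_8:
(1) I is an additive subgroup? No
(2) For r ∈ ℤ_8 and a ∈ I: r·a ∈ I? No  [counterexample: r=2, a=5, r·a mod 8 = 2 ∉ I]

No, I is not an ideal of ℤ_8


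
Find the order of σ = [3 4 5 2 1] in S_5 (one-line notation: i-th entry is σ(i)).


Cycle decomposition: (1 3 5) (2 4)
Cycle lengths: 3, 2
Order = lcm(3, 2) = 6

ord(σ) = 6


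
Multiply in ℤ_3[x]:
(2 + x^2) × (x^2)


Expand and collect like terms; reduce coefficients mod 3:
x^0: 2·0 = 0 ≡ 0 (mod 3)
x^1: 2·0 + 0·0 = 0 ≡ 0 (mod 3)
x^2: 2·1 + 0·0 + 1·0 = 2 ≡ 2 (mod 3)
x^3: 0·1 + 1·0 = 0 ≡ 0 (mod 3)
x^4: 1·1 = 1 ≡ 1 (mod 3)
Result: 2x^2 + x^4

f · g = 2x^2 + x^4


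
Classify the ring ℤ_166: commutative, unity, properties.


ℤ_166 is a commutative ring with unity 1; 166 = 2×83 is composite, so 2·83 ≡ 0 gives zero divisors (not an integral domain)
Commutative: Yes
Integral domain: No
Has unity: Yes

ℤ_166: Commutative=Yes, Unity=Yes


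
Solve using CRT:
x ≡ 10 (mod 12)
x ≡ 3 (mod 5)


m₁ = 12, m₂ = 5, gcd = 1, so CRT applies. M = m₁·m₂ = 60
Let M₁ = M/m₁ = 5, M₂ = M/m₂ = 12
Find y₁ ≡ M₁⁻¹ (mod m₁): 5⁻¹ ≡ 5 (mod 12)
Find y₂ ≡ M₂⁻¹ (mod m₂): 12⁻¹ ≡ 3 (mod 5)
x = a₁·M₁·y₁ + a₂·M₂·y₂ = 10·5·5 + 3·12·3 = 358
Reduce mod 60: x ≡ 58
Check: 58 mod 12 = 10 ✓, 58 mod 5 = 3 ✓

x ≡ 58 (mod 60)


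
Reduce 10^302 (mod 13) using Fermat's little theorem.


Fermat's little theorem: if p is prime and gcd(a,p)=1, then a^(p-1) ≡ 1 (mod p)
p = 13 is prime, gcd(10,13) = 1
Reduce exponent: 302 mod 12 = 2
So 10^302 ≡ 10^2 (mod 13)
10^2 mod 13 = 9

10^302 ≡ 9 (mod 13)


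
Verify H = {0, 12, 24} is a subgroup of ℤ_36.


Subgroup test for H = {0, 12, 24} in (ℤ_36, +):
(1) 0 ∈ H? Yes
(2) Closure: for all a,b ∈ H, (a+b) mod 36 ∈ H? Yes
(3) Inverses: for all a ∈ H, -a mod 36 ∈ H? Yes

Yes, H is a subgroup of ℤ_36


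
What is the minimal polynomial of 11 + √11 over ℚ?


Let α = 11 + √11. Then α - 11 = √11, so (α - 11)² = 11, giving α² - 22α + 110 = 0. Degree 2 and α ∉ ℚ, so this is the minimal polynomial.

Minimal polynomial: x² - 22x + 110


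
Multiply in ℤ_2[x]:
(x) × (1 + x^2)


Expand and collect like terms; reduce coefficients mod 2:
x^0: 0·1 = 0 ≡ 0 (mod 2)
x^1: 0·0 + 1·1 = 1 ≡ 1 (mod 2)
x^2: 0·1 + 1·0 = 0 ≡ 0 (mod 2)
x^3: 1·1 = 1 ≡ 1 (mod 2)
Result: x + x^3

f · g = x + x^3


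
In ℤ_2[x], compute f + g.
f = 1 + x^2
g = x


Add coefficients mod 2:
x^0: 1 + 0 = 1 (mod 2)
x^1: 0 + 1 = 1 (mod 2)
x^2: 1 + 0 = 1 (mod 2)
Result: 1 + x + x^2

f + g = 1 + x + x^2


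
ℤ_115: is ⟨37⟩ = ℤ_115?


g generates ℤ_n iff gcd(g, n) = 1
gcd(37, 115) = 1
Since gcd = 1, 37 is a generator.

Yes, 37 generates ℤ_115


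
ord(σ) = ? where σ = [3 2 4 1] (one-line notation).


Cycle decomposition: (1 3 4)
Cycle lengths: 3
Order = lcm(3) = 3

ord(σ) = 3


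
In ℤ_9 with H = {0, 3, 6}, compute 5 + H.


5 + H = {5 + h (mod 9) : h ∈ H}
5+0=5, 5+3=8, 5+6=2
5 + H = {2, 5, 8} = 2 + H

5 + H = {2, 5, 8}


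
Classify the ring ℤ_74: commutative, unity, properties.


ℤ_74 is a commutative ring with unity 1; 74 = 2×37 is composite, so 2·37 ≡ 0 gives zero divisors (not an integral domain)
Commutative: Yes
Integral domain: No
Has unity: Yes

ℤ_74: Commutative=Yes, Unity=Yes


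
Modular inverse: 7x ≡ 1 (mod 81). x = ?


Use the extended Euclidean algorithm to write 1 = 7·s + 81·t; then s mod 81 is the inverse.
Euclidean algorithm:
  7 = 0·81 + 7
  81 = 11·7 + 4
  7 = 1·4 + 3
  4 = 1·3 + 1
  3 = 3·1 + 0
gcd(7,81) = 1
Back-substitution gives: 7·(-23) + 81·(2) = 1
So 7⁻¹ ≡ -23 ≡ 58 (mod 81)
Check: 7 × 58 = 406 ≡ 1 (mod 81) ✓

7⁻¹ ≡ 58 (mod 81)


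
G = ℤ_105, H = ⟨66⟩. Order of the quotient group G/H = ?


|⟨66⟩| = n / gcd(66, 105) = 105 / 3 = 35
H is normal (ℤ_105 is abelian).
|G/H| = |G| / |H| = 105 / 35 = 3

|G/H| = 3


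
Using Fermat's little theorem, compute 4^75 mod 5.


Fermat's little theorem: if p is prime and gcd(a,p)=1, then a^(p-1) ≡ 1 (mod p)
p = 5 is prime, gcd(4,5) = 1
Reduce exponent: 75 mod 4 = 3
So 4^75 ≡ 4^3 (mod 5)
4^3 mod 5 = 4

4^75 ≡ 4 (mod 5)


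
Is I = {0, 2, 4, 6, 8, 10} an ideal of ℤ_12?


Check ideal conditions for I = {0, 2, 4, 6, 8, 10} in ℤ_12:
(1) I is an additive subgroup? Yes
(2) For r ∈ ℤ_12 and a ∈ I: r·a ∈ I? Yes

Yes, I is an ideal of ℤ_12


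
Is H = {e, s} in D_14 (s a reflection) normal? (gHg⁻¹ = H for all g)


H = {e, s} in D_14 (s a reflection)
r·s·r⁻¹ = sr⁻² ≠ s for n ≥ 3, so {e, s} is not closed under conjugation

No, not a normal subgroup


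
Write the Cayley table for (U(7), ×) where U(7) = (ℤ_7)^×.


Elements: {1, 2, 3, 4, 5, 6}
Operation: multiplication mod 7
Entry (a, b) = (a × b) mod 7

Cayley table:
  | 1 | 2 | 3 | 4 | 5 | 6
1 | 1 | 2 | 3 | 4 | 5 | 6
2 | 2 | 4 | 6 | 1 | 3 | 5
3 | 3 | 6 | 2 | 5 | 1 | 4
4 | 4 | 1 | 5 | 2 | 6 | 3
5 | 5 | 3 | 1 | 6 | 4 | 2
6 | 6 | 5 | 4 | 3 | 2 | 1


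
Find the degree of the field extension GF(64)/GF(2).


GF(64) = GF(2^6), so the extension degree is 6

[GF(64)/GF(2)] = 6


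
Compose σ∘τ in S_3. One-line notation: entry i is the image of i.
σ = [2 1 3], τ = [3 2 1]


σ∘τ: apply τ first, then σ
1 →τ 3 →σ 3
2 →τ 2 →σ 1
3 →τ 1 →σ 2

σ∘τ = [3 1 2]


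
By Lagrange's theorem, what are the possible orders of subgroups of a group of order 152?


Lagrange's theorem: |H| divides |G|
|G| = 152
Divisors of 152: 1, 2, 4, 8, 19, 38, 76, 152

Possible subgroup orders: {1, 2, 4, 8, 19, 38, 76, 152}


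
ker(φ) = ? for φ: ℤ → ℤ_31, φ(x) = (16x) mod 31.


Kernel = preimage of identity
ker(φ) = {x ∈ ℤ : 16x ≡ 0 (mod 31)}. gcd(16,31) = 1, so 16x ≡ 0 (mod 31) ⟺ x ≡ 0 (mod 31/1 = 31). Hence ker(φ) = 31ℤ

ker(φ) = 31ℤ


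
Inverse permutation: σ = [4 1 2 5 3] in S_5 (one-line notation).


To find σ⁻¹, swap domain and range:
σ(1) = 4 → σ⁻¹(4) = 1
σ(2) = 1 → σ⁻¹(1) = 2
σ(3) = 2 → σ⁻¹(2) = 3
σ(4) = 5 → σ⁻¹(5) = 4
σ(5) = 3 → σ⁻¹(3) = 5

σ⁻¹ = [2 3 5 1 4]


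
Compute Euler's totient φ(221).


Factor n: 221 = 13 × 17
φ(n) = n · ∏(1 - 1/p) over distinct primes p | n
φ(221) = 221 · (1 - 1/13) · (1 - 1/17) = 192

φ(221) = 192


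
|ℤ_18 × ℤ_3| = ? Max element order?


|ℤ_18 × ℤ_3| = 18 × 3 = 54
Max element order = lcm(18,3) = 18
Cyclic? No (gcd=3)

|ℤ_18×ℤ_3| = 54, max element order = 18


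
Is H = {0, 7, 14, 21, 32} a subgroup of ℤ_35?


Subgroup test for H = {0, 7, 14, 21, 32} in (ℤ_35, +):
(1) 0 ∈ H? Yes
(2) Closure: for all a,b ∈ H, (a+b) mod 35 ∈ H? No  [counterexample: 7 + 21 = 28 ∉ H]
(3) Inverses: for all a ∈ H, -a mod 35 ∈ H? No

No, H is not a subgroup of ℤ_35


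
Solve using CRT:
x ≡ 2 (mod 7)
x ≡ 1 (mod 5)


m₁ = 7, m₂ = 5, gcd = 1, so CRT applies. M = m₁·m₂ = 35
Let M₁ = M/m₁ = 5, M₂ = M/m₂ = 7
Find y₁ ≡ M₁⁻¹ (mod m₁): 5⁻¹ ≡ 3 (mod 7)
Find y₂ ≡ M₂⁻¹ (mod m₂): 7⁻¹ ≡ 3 (mod 5)
x = a₁·M₁·y₁ + a₂·M₂·y₂ = 2·5·3 + 1·7·3 = 51
Reduce mod 35: x ≡ 16
Check: 16 mod 7 = 2 ✓, 16 mod 5 = 1 ✓

x ≡ 16 (mod 35)


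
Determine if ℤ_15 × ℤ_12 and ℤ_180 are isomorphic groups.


Comparing ℤ_15 × ℤ_12 and ℤ_180:
gcd(15,12) = 3 ≠ 1. Max element order in ℤ_15×ℤ_12 is lcm(15,12) = 60 < 180, so it has no element of order 180

No, ℤ_15 × ℤ_12 ≇ ℤ_180


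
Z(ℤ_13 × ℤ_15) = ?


Z(G) = {g ∈ G | gx = xg for all x ∈ G}
Direct product of abelian groups is abelian, so Z(G) = G

Z(ℤ_13 × ℤ_15) = ℤ_13 × ℤ_15


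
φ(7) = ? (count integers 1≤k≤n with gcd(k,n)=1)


φ(n) = count of k ∈ {1,...,n} with gcd(k,n)=1
Coprimes to 7: {1, 2, 3, 4, 5, 6}
Count: 6

φ(7) = 6


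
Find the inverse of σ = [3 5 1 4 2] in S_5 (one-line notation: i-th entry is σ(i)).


To find σ⁻¹, swap domain and range:
σ(1) = 3 → σ⁻¹(3) = 1
σ(2) = 5 → σ⁻¹(5) = 2
σ(3) = 1 → σ⁻¹(1) = 3
σ(4) = 4 → σ⁻¹(4) = 4
σ(5) = 2 → σ⁻¹(2) = 5

σ⁻¹ = [3 5 1 4 2]


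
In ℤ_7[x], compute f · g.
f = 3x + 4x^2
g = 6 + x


Expand and collect like terms; reduce coefficients mod 7:
x^0: 0·6 = 0 ≡ 0 (mod 7)
x^1: 0·1 + 3·6 = 18 ≡ 4 (mod 7)
x^2: 3·1 + 4·6 = 27 ≡ 6 (mod 7)
x^3: 4·1 = 4 ≡ 4 (mod 7)
Result: 4x + 6x^2 + 4x^3

f · g = 4x + 6x^2 + 4x^3


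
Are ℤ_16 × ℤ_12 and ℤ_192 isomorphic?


Comparing ℤ_16 × ℤ_12 and ℤ_192:
gcd(16,12) = 4 ≠ 1. Max element order in ℤ_16×ℤ_12 is lcm(16,12) = 48 < 192, so it has no element of order 192

No, ℤ_16 × ℤ_12 ≇ ℤ_192


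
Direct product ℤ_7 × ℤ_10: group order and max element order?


|ℤ_7 × ℤ_10| = 7 × 10 = 70
Max element order = lcm(7,10) = 70
Cyclic? Yes (gcd=1)

|ℤ_7×ℤ_10| = 70, max element order = 70


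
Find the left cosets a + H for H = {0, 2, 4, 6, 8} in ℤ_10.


H = {0, 2, 4, 6, 8}, |H| = 5
Number of cosets = |G|/|H| = 10/5 = 2
0 + H = {0, 2, 4, 6, 8}
1 + H = {1, 3, 5, 7, 9}

Cosets: 0+H={0,2,4,6,8}; 1+H={1,3,5,7,9}


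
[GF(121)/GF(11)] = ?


GF(121) = GF(11^2), so the extension degree is 2

[GF(121)/GF(11)] = 2


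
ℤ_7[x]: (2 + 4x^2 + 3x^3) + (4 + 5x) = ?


Add coefficients mod 7:
x^0: 2 + 4 = 6 (mod 7)
x^1: 0 + 5 = 5 (mod 7)
x^2: 4 + 0 = 4 (mod 7)
x^3: 3 + 0 = 3 (mod 7)
Result: 6 + 5x + 4x^2 + 3x^3

f + g = 6 + 5x + 4x^2 + 3x^3


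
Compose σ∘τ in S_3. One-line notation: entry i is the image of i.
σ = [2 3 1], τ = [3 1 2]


σ∘τ: apply τ first, then σ
1 →τ 3 →σ 1
2 →τ 1 →σ 2
3 →τ 2 →σ 3

σ∘τ = [1 2 3]


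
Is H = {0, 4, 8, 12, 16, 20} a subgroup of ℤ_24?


Subgroup test for H = {0, 4, 8, 12, 16, 20} in (ℤ_24, +):
(1) 0 ∈ H? Yes
(2) Closure: for all a,b ∈ H, (a+b) mod 24 ∈ H? Yes
(3) Inverses: for all a ∈ H, -a mod 24 ∈ H? Yes

Yes, H is a subgroup of ℤ_24


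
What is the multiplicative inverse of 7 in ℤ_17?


Use the extended Euclidean algorithm to write 1 = 7·s + 17·t; then s mod 17 is the inverse.
Euclidean algorithm:
  7 = 0·17 + 7
  17 = 2·7 + 3
  7 = 2·3 + 1
  3 = 3·1 + 0
gcd(7,17) = 1
Back-substitution gives: 7·(5) + 17·(-2) = 1
So 7⁻¹ ≡ 5 ≡ 5 (mod 17)
Check: 7 × 5 = 35 ≡ 1 (mod 17) ✓

7⁻¹ ≡ 5 (mod 17)


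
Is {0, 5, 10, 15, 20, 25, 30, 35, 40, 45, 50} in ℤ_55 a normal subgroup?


H = {0, 5, 10, 15, 20, 25, 30, 35, 40, 45, 50} in ℤ_55
ℤ_55 is abelian; every subgroup of an abelian group is normal

Yes, normal subgroup


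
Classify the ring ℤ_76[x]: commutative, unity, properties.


ℤ_76 has zero divisors (2·38 ≡ 0), and these lift to constant zero divisors in ℤ_76[x]; so not an integral domain
Commutative: Yes
Integral domain: No
Has unity: Yes

ℤ_76[x]: Commutative=Yes, Unity=Yes


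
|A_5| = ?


|A_n| = n!/2 (even permutations)
|A_5| = 5!/2 = 120/2 = 60

|A_5| = 60


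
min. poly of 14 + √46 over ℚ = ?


Let α = 14 + √46. Then α - 14 = √46, so (α - 14)² = 46, giving α² - 28α + 150 = 0. Degree 2 and α ∉ ℚ, so this is the minimal polynomial.

Minimal polynomial: x² - 28x + 150


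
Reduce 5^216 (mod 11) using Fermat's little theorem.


Fermat's little theorem: if p is prime and gcd(a,p)=1, then a^(p-1) ≡ 1 (mod p)
p = 11 is prime, gcd(5,11) = 1
Reduce exponent: 216 mod 10 = 6
So 5^216 ≡ 5^6 (mod 11)
5^6 mod 11 = 5

5^216 ≡ 5 (mod 11)


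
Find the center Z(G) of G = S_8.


Z(G) = {g ∈ G | gx = xg for all x ∈ G}
S_n is non-abelian for n ≥ 3; Z(S_8) is trivial

Z(S_8) = {e}


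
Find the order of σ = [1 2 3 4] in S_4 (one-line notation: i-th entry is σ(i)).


Cycle decomposition: identity (all elements fixed)
Order = 1 (identity has order 1)

ord(σ) = 1


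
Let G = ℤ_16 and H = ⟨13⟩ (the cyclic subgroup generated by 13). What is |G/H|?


|⟨13⟩| = n / gcd(13, 16) = 16 / 1 = 16
H is normal (ℤ_16 is abelian).
|G/H| = |G| / |H| = 16 / 16 = 1

|G/H| = 1


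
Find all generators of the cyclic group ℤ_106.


g generates ℤ_n iff gcd(g,n) = 1
Prime factors of 106: 2, 53
Generators are g ∈ {1,...,105} not divisible by any of these primes.
Generators: {1, 3, 5, 7, 9, 11, 13, 15, 17, 19, 21, 23, 25, 27, 29, 31, 33, 35, 37, 39, 41, 43, 45, 47, 49, 51, 55, 57, 59, 61, 63, 65, 67, 69, 71, 73, 75, 77, 79, 81, 83, 85, 87, 89, 91, 93, 95, 97, 99, 101, 103, 105}
Number of generators = φ(106) = 52

Generators of ℤ_106 = {1, 3, 5, 7, 9, 11, 13, 15, 17, 19, 21, 23, 25, 27, 29, 31, 33, 35, 37, 39, 41, 43, 45, 47, 49, 51, 55, 57, 59, 61, 63, 65, 67, 69, 71, 73, 75, 77, 79, 81, 83, 85, 87, 89, 91, 93, 95, 97, 99, 101, 103, 105}


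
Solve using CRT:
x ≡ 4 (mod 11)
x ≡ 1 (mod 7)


m₁ = 11, m₂ = 7, gcd = 1, so CRT applies. M = m₁·m₂ = 77
Let M₁ = M/m₁ = 7, M₂ = M/m₂ = 11
Find y₁ ≡ M₁⁻¹ (mod m₁): 7⁻¹ ≡ 8 (mod 11)
Find y₂ ≡ M₂⁻¹ (mod m₂): 11⁻¹ ≡ 2 (mod 7)
x = a₁·M₁·y₁ + a₂·M₂·y₂ = 4·7·8 + 1·11·2 = 246
Reduce mod 77: x ≡ 15
Check: 15 mod 11 = 4 ✓, 15 mod 7 = 1 ✓

x ≡ 15 (mod 77)


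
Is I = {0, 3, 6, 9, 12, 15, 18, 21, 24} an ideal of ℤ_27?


Check ideal conditions for I = {0, 3, 6, 9, 12, 15, 18, 21, 24} in ℤ_27:
(1) I is an additive subgroup? Yes
(2) For r ∈ ℤ_27 and a ∈ I: r·a ∈ I? Yes

Yes, I is an ideal of ℤ_27


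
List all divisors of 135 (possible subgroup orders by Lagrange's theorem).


Lagrange's theorem: |H| divides |G|
|G| = 135
Divisors of 135: 1, 3, 5, 9, 15, 27, 45, 135

Possible subgroup orders: {1, 3, 5, 9, 15, 27, 45, 135}


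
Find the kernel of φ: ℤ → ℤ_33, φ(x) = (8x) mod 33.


Kernel = preimage of identity
ker(φ) = {x ∈ ℤ : 8x ≡ 0 (mod 33)}. gcd(8,33) = 1, so 8x ≡ 0 (mod 33) ⟺ x ≡ 0 (mod 33/1 = 33). Hence ker(φ) = 33ℤ

ker(φ) = 33ℤ


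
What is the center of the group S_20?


Z(G) = {g ∈ G | gx = xg for all x ∈ G}
S_n is non-abelian for n ≥ 3; Z(S_20) is trivial

Z(S_20) = {e}


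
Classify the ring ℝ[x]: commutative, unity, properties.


Polynomial ring over ℝ (an integral domain) is a commutative integral domain with unity 1
Commutative: Yes
Integral domain: Yes
Has unity: Yes

ℝ[x]: Commutative=Yes, Unity=Yes
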